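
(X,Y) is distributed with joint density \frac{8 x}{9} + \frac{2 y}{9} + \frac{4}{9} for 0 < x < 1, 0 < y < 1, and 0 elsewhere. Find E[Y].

E[Y] = ∫_0^1 ∫_0^1 y × f(x,y) dx dy
= \frac{14}{27}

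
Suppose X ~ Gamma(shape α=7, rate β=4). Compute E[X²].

Using the identity E[X²] = Var(X) + (E[X])²:
E[X] = \frac{7}{4}
Var(X) = \frac{7}{16}
E[X²] = \frac{7}{16} + (\frac{7}{4})²
= \frac{7}{2}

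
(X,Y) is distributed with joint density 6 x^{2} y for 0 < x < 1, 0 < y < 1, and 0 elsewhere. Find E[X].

E[X] = ∫_0^1 ∫_0^1 x × f(x,y) dy dx
= ∫_0^1 ∫_0^1 x × (6 x^{2} y) dy dx
= \frac{3}{4}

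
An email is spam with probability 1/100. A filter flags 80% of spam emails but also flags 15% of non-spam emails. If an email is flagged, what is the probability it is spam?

Let D = the rare event, + = positive/flagged.
P(D) = 1/100
P(+|D) = 80/100 = 4/5
P(+|D') = 15/100 = 3/20
P(+) = P(+|D)P(D) + P(+|D')P(D')
     = \frac{4}{5} × \frac{1}{100} + \frac{3}{20} × \frac{99}{100}
     = \frac{313}{2000}
P(D|+) = P(+|D)P(D)/P(+) = \frac{16}{313}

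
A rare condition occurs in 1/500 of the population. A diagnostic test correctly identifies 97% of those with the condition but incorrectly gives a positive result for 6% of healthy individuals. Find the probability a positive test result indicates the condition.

Let D = the rare event, + = positive/flagged.
P(D) = 1/500
P(+|D) = 97/100
P(+|D') = 6/100 = 3/50
P(+) = P(+|D)P(D) + P(+|D')P(D')
     = \frac{97}{100} × \frac{1}{500} + \frac{3}{50} × \frac{499}{500}
     = \frac{3091}{50000}
P(D|+) = P(+|D)P(D)/P(+) = \frac{97}{3091}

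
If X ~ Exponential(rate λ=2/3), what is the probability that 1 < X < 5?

P(1 < X < 5) = ∫_{1}^{5} f(x) dx
where f(x) = \frac{2 e^{- \frac{2 x}{3}}}{3}
= - \frac{1 - e^{\frac{8}{3}}}{e^{\frac{10}{3}}}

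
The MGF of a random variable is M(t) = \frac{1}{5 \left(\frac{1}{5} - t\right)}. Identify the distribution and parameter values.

The MGF M(t) = \frac{1}{5 \left(\frac{1}{5} - t\right)} is the standard form for the Exponential distribution.
Comparing with the known MGF formula identifies: Exponential(rate λ=1/5)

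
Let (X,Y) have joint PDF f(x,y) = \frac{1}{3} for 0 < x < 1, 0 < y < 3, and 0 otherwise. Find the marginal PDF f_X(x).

f_X(x) = ∫_0^3 f(x,y) dy
= ∫_0^3 \frac{1}{3} dy
= 1 for 0 < x < 1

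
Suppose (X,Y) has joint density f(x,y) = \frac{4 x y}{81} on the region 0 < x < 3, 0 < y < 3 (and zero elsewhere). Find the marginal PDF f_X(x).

f_X(x) = ∫_0^3 f(x,y) dy
= ∫_0^3 \frac{4 x y}{81} dy
= \frac{2 x}{9} for 0 < x < 3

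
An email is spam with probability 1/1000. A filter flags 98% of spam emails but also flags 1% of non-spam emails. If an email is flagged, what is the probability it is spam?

Let D = the rare event, + = positive/flagged.
P(D) = 1/1000
P(+|D) = 98/100 = 49/50
P(+|D') = 1/100
P(+) = P(+|D)P(D) + P(+|D')P(D')
     = \frac{49}{50} × \frac{1}{1000} + \frac{1}{100} × \frac{999}{1000}
     = \frac{1097}{100000}
P(D|+) = P(+|D)P(D)/P(+) = \frac{98}{1097}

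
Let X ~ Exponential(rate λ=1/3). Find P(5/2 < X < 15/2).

P(5/2 < X < 15/2) = ∫_{5/2}^{15/2} f(x) dx
where f(x) = \frac{e^{- \frac{x}{3}}}{3}
= - \frac{1}{e^{\frac{5}{2}}} + e^{- \frac{5}{6}}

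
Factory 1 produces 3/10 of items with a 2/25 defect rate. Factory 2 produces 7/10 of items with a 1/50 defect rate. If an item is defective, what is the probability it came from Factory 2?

Using Bayes' theorem:
P(F1) = 3/10, P(D|F1) = 2/25
P(F2) = 7/10, P(D|F2) = 1/50
P(D) = P(D|F1)P(F1) + P(D|F2)P(F2)
     = \frac{19}{500}
P(F2|D) = P(D|F2)P(F2) / P(D)
= \frac{7}{19}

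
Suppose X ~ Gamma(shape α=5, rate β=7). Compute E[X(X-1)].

E[X(X-1)] = E[X² - X] = E[X²] - E[X]
E[X] = \frac{5}{7}
E[X²] = Var(X) + (E[X])² = \frac{5}{49} + (\frac{5}{7})² = \frac{30}{49}
E[X(X-1)] = \frac{30}{49} - \frac{5}{7} = - \frac{5}{49}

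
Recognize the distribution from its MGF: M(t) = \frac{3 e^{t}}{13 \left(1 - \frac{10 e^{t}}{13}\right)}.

The MGF M(t) = \frac{3 e^{t}}{13 \left(1 - \frac{10 e^{t}}{13}\right)} is the standard form for the Geometric distribution.
Comparing with the known MGF formula identifies: Geometric(p=3/13), X = trial number of first success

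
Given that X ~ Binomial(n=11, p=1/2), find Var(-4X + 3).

For X ~ Binomial(n=11, p=1/2):
Var(X) = \frac{11}{4}
Var(-4X + 3) = (-4)² × Var(X) = 16 × \frac{11}{4} = 44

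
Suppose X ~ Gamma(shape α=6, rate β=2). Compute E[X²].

Using the identity E[X²] = Var(X) + (E[X])²:
E[X] = 3
Var(X) = \frac{3}{2}
E[X²] = \frac{3}{2} + (3)²
= \frac{21}{2}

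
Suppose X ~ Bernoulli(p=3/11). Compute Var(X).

For X ~ Bernoulli(p=3/11):
Var(X) = \frac{24}{121}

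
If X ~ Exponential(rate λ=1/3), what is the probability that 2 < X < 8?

P(2 < X < 8) = ∫_{2}^{8} f(x) dx
where f(x) = \frac{e^{- \frac{x}{3}}}{3}
= - \frac{1 - e^{2}}{e^{\frac{8}{3}}}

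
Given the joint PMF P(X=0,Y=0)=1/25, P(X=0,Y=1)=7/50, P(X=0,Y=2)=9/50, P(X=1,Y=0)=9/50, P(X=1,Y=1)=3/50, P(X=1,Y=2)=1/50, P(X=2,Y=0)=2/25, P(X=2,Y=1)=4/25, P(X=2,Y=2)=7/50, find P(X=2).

P(X=2) = P(X=2,Y=0) + P(X=2,Y=1) + P(X=2,Y=2)
= 2/25 + 4/25 + 7/50
= 19/50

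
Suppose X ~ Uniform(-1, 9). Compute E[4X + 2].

For X ~ Uniform(-1, 9):
E[X] = 4
E[4X + 2] = 4 × E[X] + 2 = 18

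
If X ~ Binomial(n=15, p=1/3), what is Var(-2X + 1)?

For X ~ Binomial(n=15, p=1/3):
Var(X) = \frac{10}{3}
Var(-2X + 1) = (-2)² × Var(X) = 4 × \frac{10}{3} = \frac{40}{3}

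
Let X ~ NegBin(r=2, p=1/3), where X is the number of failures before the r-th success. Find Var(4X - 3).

For X ~ NegBin(r=2, p=1/3), where X is the number of failures before the r-th success:
Var(X) = 12
Var(4X - 3) = (4)² × Var(X) = 16 × 12 = 192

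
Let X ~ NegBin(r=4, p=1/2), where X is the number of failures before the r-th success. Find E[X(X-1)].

E[X(X-1)] = E[X² - X] = E[X²] - E[X]
E[X] = 4
E[X²] = Var(X) + (E[X])² = 8 + (4)² = 24
E[X(X-1)] = 24 - 4 = 20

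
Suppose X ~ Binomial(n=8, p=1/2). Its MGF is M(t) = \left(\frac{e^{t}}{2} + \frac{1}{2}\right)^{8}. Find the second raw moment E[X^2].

To find E[X^2], compute M^(2)(0):
M^(1)(t) = 4 \left(\frac{e^{t}}{2} + \frac{1}{2}\right)^{7} e^{t}
M^(2)(t) = 4 \left(\frac{e^{t}}{2} + \frac{1}{2}\right)^{7} e^{t} + 14 \left(\frac{e^{t}}{2} + \frac{1}{2}\right)^{6} e^{2 t}
M^(2)(0) = 18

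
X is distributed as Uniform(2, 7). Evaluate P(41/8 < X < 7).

P(41/8 < X < 7) = ∫_{41/8}^{7} f(x) dx
where f(x) = \frac{1}{5}
= \frac{3}{8}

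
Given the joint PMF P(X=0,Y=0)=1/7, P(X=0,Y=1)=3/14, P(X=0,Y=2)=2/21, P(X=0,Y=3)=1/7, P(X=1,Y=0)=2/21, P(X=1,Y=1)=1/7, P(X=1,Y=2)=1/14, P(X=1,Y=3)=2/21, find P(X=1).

P(X=1) = P(X=1,Y=0) + P(X=1,Y=1) + P(X=1,Y=2) + P(X=1,Y=3)
= 2/21 + 1/7 + 1/14 + 2/21
= 17/42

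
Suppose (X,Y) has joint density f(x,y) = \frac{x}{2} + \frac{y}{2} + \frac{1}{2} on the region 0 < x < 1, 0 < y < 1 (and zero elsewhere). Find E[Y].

E[Y] = ∫_0^1 ∫_0^1 y × f(x,y) dx dy
= \frac{13}{24}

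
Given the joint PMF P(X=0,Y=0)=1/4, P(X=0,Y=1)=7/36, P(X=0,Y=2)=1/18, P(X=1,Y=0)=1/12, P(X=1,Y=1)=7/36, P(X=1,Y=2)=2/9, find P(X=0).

P(X=0) = P(X=0,Y=0) + P(X=0,Y=1) + P(X=0,Y=2)
= 1/4 + 7/36 + 1/18
= 1/2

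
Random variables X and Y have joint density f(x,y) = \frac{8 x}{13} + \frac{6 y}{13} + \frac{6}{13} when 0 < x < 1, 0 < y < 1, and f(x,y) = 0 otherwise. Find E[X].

E[X] = ∫_0^1 ∫_0^1 x × f(x,y) dy dx
= ∫_0^1 ∫_0^1 x × (\frac{8 x}{13} + \frac{6 y}{13} + \frac{6}{13}) dy dx
= \frac{43}{78}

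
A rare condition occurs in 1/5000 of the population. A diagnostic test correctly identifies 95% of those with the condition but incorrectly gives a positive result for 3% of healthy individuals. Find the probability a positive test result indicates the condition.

Let D = the rare event, + = positive/flagged.
P(D) = 1/5000
P(+|D) = 95/100 = 19/20
P(+|D') = 3/100
P(+) = P(+|D)P(D) + P(+|D')P(D')
     = \frac{19}{20} × \frac{1}{5000} + \frac{3}{100} × \frac{4999}{5000}
     = \frac{3773}{125000}
P(D|+) = P(+|D)P(D)/P(+) = \frac{95}{15092}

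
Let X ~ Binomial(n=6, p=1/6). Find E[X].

For X ~ Binomial(n=6, p=1/6), the expected value is:
E[X] = 1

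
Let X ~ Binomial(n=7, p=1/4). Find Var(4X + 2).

For X ~ Binomial(n=7, p=1/4):
Var(X) = \frac{21}{16}
Var(4X + 2) = (4)² × Var(X) = 16 × \frac{21}{16} = 21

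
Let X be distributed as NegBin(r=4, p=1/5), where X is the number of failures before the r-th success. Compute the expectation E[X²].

Using the identity E[X²] = Var(X) + (E[X])²:
E[X] = 16
Var(X) = 80
E[X²] = 80 + (16)²
= 336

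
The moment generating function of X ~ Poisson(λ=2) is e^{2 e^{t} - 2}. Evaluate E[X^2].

To find E[X^2], compute M^(2)(0):
M^(1)(t) = 2 e^{t} e^{2 e^{t} - 2}
M^(2)(t) = 4 e^{2 t} e^{2 e^{t} - 2} + 2 e^{t} e^{2 e^{t} - 2}
M^(2)(0) = 6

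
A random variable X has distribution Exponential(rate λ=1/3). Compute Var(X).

For X ~ Exponential(rate λ=1/3):
Var(X) = 9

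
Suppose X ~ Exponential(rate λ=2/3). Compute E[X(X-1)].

E[X(X-1)] = E[X² - X] = E[X²] - E[X]
E[X] = \frac{3}{2}
E[X²] = Var(X) + (E[X])² = \frac{9}{4} + (\frac{3}{2})² = \frac{9}{2}
E[X(X-1)] = \frac{9}{2} - \frac{3}{2} = 3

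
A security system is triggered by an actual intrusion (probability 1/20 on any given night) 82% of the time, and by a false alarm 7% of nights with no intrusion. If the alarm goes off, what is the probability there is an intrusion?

Let D = the rare event, + = positive/flagged.
P(D) = 1/20
P(+|D) = 82/100 = 41/50
P(+|D') = 7/100
P(+) = P(+|D)P(D) + P(+|D')P(D')
     = \frac{41}{50} × \frac{1}{20} + \frac{7}{100} × \frac{19}{20}
     = \frac{43}{400}
P(D|+) = P(+|D)P(D)/P(+) = \frac{82}{215}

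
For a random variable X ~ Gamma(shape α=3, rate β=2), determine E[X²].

Using the identity E[X²] = Var(X) + (E[X])²:
E[X] = \frac{3}{2}
Var(X) = \frac{3}{4}
E[X²] = \frac{3}{4} + (\frac{3}{2})²
= 3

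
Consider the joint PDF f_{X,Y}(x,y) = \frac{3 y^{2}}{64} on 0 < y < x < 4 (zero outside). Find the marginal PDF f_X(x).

f_X(x) = ∫_0^x \frac{3 y^{2}}{64} dy = \frac{x^{3}}{64}
for 0 < x < 4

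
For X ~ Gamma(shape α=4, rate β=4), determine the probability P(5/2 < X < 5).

P(5/2 < X < 5) = ∫_{5/2}^{5} f(x) dx
where f(x) = \frac{128 x^{3} e^{- 4 x}}{3}
= \frac{-4663 + 683 e^{10}}{3 e^{20}}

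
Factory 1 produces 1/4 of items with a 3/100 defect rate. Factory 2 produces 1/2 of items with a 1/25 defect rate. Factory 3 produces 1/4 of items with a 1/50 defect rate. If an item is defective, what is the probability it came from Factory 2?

Using Bayes' theorem:
P(F1) = 1/4, P(D|F1) = 3/100
P(F2) = 1/2, P(D|F2) = 1/25
P(F3) = 1/4, P(D|F3) = 1/50
P(D) = P(D|F1)P(F1) + P(D|F2)P(F2) + P(D|F3)P(F3)
     = \frac{13}{400}
P(F2|D) = P(D|F2)P(F2) / P(D)
= \frac{8}{13}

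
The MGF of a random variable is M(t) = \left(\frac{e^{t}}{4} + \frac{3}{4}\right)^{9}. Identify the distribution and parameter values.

The MGF M(t) = \left(\frac{e^{t}}{4} + \frac{3}{4}\right)^{9} is the standard form for the Binomial distribution.
Comparing with the known MGF formula identifies: Binomial(n=9, p=1/4)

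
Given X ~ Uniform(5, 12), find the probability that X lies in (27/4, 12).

P(27/4 < X < 12) = ∫_{27/4}^{12} f(x) dx
where f(x) = \frac{1}{7}
= \frac{3}{4}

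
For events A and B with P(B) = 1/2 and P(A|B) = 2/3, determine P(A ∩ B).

By definition, P(A|B) = P(A ∩ B) / P(B)
So P(A ∩ B) = P(A|B) × P(B)
= 2/3 × 1/2
= 1/3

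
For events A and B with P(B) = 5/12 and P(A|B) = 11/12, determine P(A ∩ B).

By definition, P(A|B) = P(A ∩ B) / P(B)
So P(A ∩ B) = P(A|B) × P(B)
= 11/12 × 5/12
= 55/144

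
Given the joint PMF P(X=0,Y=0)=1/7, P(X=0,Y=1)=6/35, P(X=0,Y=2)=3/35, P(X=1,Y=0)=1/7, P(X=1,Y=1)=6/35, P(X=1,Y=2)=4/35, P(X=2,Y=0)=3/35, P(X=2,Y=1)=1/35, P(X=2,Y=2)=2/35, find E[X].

First find marginal of X:
P(X=0) = 2/5
P(X=1) = 3/7
P(X=2) = 6/35
E[X] = 0 × 2/5 + 1 × 3/7 + 2 × 6/35 = 27/35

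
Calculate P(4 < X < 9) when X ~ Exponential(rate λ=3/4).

P(4 < X < 9) = ∫_{4}^{9} f(x) dx
where f(x) = \frac{3 e^{- \frac{3 x}{4}}}{4}
= - \frac{1}{e^{\frac{27}{4}}} + e^{-3}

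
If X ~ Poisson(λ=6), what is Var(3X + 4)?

For X ~ Poisson(λ=6):
Var(X) = 6
Var(3X + 4) = (3)² × Var(X) = 9 × 6 = 54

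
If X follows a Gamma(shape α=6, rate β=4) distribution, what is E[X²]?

Using the identity E[X²] = Var(X) + (E[X])²:
E[X] = \frac{3}{2}
Var(X) = \frac{3}{8}
E[X²] = \frac{3}{8} + (\frac{3}{2})²
= \frac{21}{8}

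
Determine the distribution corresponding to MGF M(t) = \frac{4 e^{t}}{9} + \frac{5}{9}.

The MGF M(t) = \frac{4 e^{t}}{9} + \frac{5}{9} is the standard form for the Bernoulli distribution.
Comparing with the known MGF formula identifies: Bernoulli(p=4/9)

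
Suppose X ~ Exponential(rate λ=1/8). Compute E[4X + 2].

For X ~ Exponential(rate λ=1/8):
E[X] = 8
E[4X + 2] = 4 × E[X] + 2 = 34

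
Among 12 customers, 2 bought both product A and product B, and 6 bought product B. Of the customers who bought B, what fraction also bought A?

P(A ∩ B) = 2/12 = 1/6
P(B) = 6/12 = 1/2
P(A|B) = P(A ∩ B) / P(B) = (1/6) / (1/2) = 1/3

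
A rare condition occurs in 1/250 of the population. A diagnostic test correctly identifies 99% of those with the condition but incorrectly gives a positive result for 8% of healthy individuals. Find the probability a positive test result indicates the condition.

Let D = the rare event, + = positive/flagged.
P(D) = 1/250
P(+|D) = 99/100
P(+|D') = 8/100 = 2/25
P(+) = P(+|D)P(D) + P(+|D')P(D')
     = \frac{99}{100} × \frac{1}{250} + \frac{2}{25} × \frac{249}{250}
     = \frac{2091}{25000}
P(D|+) = P(+|D)P(D)/P(+) = \frac{33}{697}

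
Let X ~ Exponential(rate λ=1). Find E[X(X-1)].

E[X(X-1)] = E[X² - X] = E[X²] - E[X]
E[X] = 1
E[X²] = Var(X) + (E[X])² = 1 + (1)² = 2
E[X(X-1)] = 2 - 1 = 1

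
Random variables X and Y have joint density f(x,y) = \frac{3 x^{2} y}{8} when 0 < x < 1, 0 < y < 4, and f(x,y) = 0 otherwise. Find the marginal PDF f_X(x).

f_X(x) = ∫_0^4 f(x,y) dy
= ∫_0^4 \frac{3 x^{2} y}{8} dy
= 3 x^{2} for 0 < x < 1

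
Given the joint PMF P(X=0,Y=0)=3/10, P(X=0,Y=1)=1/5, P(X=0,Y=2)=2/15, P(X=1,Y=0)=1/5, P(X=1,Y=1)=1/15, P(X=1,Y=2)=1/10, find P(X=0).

P(X=0) = P(X=0,Y=0) + P(X=0,Y=1) + P(X=0,Y=2)
= 3/10 + 1/5 + 2/15
= 19/30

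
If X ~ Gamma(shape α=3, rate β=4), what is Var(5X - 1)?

For X ~ Gamma(shape α=3, rate β=4):
Var(X) = \frac{3}{16}
Var(5X - 1) = (5)² × Var(X) = 25 × \frac{3}{16} = \frac{75}{16}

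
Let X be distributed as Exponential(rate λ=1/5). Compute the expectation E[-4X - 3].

For X ~ Exponential(rate λ=1/5):
E[X] = 5
E[-4X - 3] = -4 × E[X] - 3 = -23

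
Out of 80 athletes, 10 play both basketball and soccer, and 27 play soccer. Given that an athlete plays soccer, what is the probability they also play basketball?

P(A ∩ B) = 10/80 = 1/8
P(B) = 27/80
P(A|B) = P(A ∩ B) / P(B) = (1/8) / (27/80) = 10/27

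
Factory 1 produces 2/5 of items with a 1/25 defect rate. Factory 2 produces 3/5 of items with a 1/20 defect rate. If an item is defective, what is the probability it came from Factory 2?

Using Bayes' theorem:
P(F1) = 2/5, P(D|F1) = 1/25
P(F2) = 3/5, P(D|F2) = 1/20
P(D) = P(D|F1)P(F1) + P(D|F2)P(F2)
     = \frac{23}{500}
P(F2|D) = P(D|F2)P(F2) / P(D)
= \frac{15}{23}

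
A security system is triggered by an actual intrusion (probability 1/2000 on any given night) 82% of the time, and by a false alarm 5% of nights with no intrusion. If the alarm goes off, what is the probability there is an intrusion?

Let D = the rare event, + = positive/flagged.
P(D) = 1/2000
P(+|D) = 82/100 = 41/50
P(+|D') = 5/100 = 1/20
P(+) = P(+|D)P(D) + P(+|D')P(D')
     = \frac{41}{50} × \frac{1}{2000} + \frac{1}{20} × \frac{1999}{2000}
     = \frac{10077}{200000}
P(D|+) = P(+|D)P(D)/P(+) = \frac{82}{10077}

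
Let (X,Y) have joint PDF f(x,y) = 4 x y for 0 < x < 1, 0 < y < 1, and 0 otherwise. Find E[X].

E[X] = ∫_0^1 ∫_0^1 x × f(x,y) dy dx
= ∫_0^1 ∫_0^1 x × (4 x y) dy dx
= \frac{2}{3}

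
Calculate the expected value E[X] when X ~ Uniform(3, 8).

For X ~ Uniform(3, 8), the expected value is:
E[X] = \frac{11}{2}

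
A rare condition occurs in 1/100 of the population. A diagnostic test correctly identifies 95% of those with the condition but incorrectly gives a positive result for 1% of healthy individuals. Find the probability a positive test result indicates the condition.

Let D = the rare event, + = positive/flagged.
P(D) = 1/100
P(+|D) = 95/100 = 19/20
P(+|D') = 1/100
P(+) = P(+|D)P(D) + P(+|D')P(D')
     = \frac{19}{20} × \frac{1}{100} + \frac{1}{100} × \frac{99}{100}
     = \frac{97}{5000}
P(D|+) = P(+|D)P(D)/P(+) = \frac{95}{194}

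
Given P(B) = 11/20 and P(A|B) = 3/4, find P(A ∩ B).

By definition, P(A|B) = P(A ∩ B) / P(B)
So P(A ∩ B) = P(A|B) × P(B)
= 3/4 × 11/20
= 33/80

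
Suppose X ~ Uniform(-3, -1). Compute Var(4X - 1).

For X ~ Uniform(-3, -1):
Var(X) = \frac{1}{3}
Var(4X - 1) = (4)² × Var(X) = 16 × \frac{1}{3} = \frac{16}{3}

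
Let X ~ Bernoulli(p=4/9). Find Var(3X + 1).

For X ~ Bernoulli(p=4/9):
Var(X) = \frac{20}{81}
Var(3X + 1) = (3)² × Var(X) = 9 × \frac{20}{81} = \frac{20}{9}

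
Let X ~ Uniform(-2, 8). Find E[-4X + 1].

For X ~ Uniform(-2, 8):
E[X] = 3
E[-4X + 1] = -4 × E[X] + 1 = -11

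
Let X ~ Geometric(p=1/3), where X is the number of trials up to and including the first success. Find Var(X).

For X ~ Geometric(p=1/3), where X is the number of trials up to and including the first success:
Var(X) = 6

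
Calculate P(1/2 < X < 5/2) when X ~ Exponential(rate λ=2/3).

P(1/2 < X < 5/2) = ∫_{1/2}^{5/2} f(x) dx
where f(x) = \frac{2 e^{- \frac{2 x}{3}}}{3}
= - \frac{1 - e^{\frac{4}{3}}}{e^{\frac{5}{3}}}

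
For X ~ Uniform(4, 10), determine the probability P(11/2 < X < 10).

P(11/2 < X < 10) = ∫_{11/2}^{10} f(x) dx
where f(x) = \frac{1}{6}
= \frac{3}{4}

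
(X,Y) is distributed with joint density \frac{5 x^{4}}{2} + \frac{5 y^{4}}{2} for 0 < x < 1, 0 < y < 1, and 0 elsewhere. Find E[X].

E[X] = ∫_0^1 ∫_0^1 x × f(x,y) dy dx
= ∫_0^1 ∫_0^1 x × (\frac{5 x^{4}}{2} + \frac{5 y^{4}}{2}) dy dx
= \frac{2}{3}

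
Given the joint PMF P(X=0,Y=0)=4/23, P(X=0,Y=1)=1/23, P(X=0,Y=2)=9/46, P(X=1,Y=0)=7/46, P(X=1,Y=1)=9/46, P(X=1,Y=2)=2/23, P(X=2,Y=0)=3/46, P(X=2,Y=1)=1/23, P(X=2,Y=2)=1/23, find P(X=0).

P(X=0) = P(X=0,Y=0) + P(X=0,Y=1) + P(X=0,Y=2)
= 4/23 + 1/23 + 9/46
= 19/46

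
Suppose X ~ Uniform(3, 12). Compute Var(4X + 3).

For X ~ Uniform(3, 12):
Var(X) = \frac{27}{4}
Var(4X + 3) = (4)² × Var(X) = 16 × \frac{27}{4} = 108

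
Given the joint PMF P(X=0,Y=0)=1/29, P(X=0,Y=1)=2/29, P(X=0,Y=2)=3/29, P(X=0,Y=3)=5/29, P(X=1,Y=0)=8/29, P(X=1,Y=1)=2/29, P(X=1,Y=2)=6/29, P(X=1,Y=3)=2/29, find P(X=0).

P(X=0) = P(X=0,Y=0) + P(X=0,Y=1) + P(X=0,Y=2) + P(X=0,Y=3)
= 1/29 + 2/29 + 3/29 + 5/29
= 11/29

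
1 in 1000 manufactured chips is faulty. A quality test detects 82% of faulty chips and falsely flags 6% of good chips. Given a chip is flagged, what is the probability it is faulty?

Let D = the rare event, + = positive/flagged.
P(D) = 1/1000
P(+|D) = 82/100 = 41/50
P(+|D') = 6/100 = 3/50
P(+) = P(+|D)P(D) + P(+|D')P(D')
     = \frac{41}{50} × \frac{1}{1000} + \frac{3}{50} × \frac{999}{1000}
     = \frac{1519}{25000}
P(D|+) = P(+|D)P(D)/P(+) = \frac{41}{3038}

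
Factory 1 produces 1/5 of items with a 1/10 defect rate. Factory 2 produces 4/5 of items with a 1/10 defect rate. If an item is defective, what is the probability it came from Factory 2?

Using Bayes' theorem:
P(F1) = 1/5, P(D|F1) = 1/10
P(F2) = 4/5, P(D|F2) = 1/10
P(D) = P(D|F1)P(F1) + P(D|F2)P(F2)
     = \frac{1}{10}
P(F2|D) = P(D|F2)P(F2) / P(D)
= \frac{4}{5}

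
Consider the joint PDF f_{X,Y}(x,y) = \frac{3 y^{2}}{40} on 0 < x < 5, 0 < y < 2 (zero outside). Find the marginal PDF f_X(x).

f_X(x) = ∫_0^2 f(x,y) dy
= ∫_0^2 \frac{3 y^{2}}{40} dy
= \frac{1}{5} for 0 < x < 5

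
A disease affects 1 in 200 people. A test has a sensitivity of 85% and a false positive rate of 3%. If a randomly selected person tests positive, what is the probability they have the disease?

Let D = the rare event, + = positive/flagged.
P(D) = 1/200
P(+|D) = 85/100 = 17/20
P(+|D') = 3/100
P(+) = P(+|D)P(D) + P(+|D')P(D')
     = \frac{17}{20} × \frac{1}{200} + \frac{3}{100} × \frac{199}{200}
     = \frac{341}{10000}
P(D|+) = P(+|D)P(D)/P(+) = \frac{85}{682}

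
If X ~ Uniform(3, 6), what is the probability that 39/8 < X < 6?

P(39/8 < X < 6) = ∫_{39/8}^{6} f(x) dx
where f(x) = \frac{1}{3}
= \frac{3}{8}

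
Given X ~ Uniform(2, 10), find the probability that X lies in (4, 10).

P(4 < X < 10) = ∫_{4}^{10} f(x) dx
where f(x) = \frac{1}{8}
= \frac{3}{4}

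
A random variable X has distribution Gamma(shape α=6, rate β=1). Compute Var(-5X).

For X ~ Gamma(shape α=6, rate β=1):
Var(X) = 6
Var(-5X) = (-5)² × Var(X) = 25 × 6 = 150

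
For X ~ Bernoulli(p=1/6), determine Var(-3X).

For X ~ Bernoulli(p=1/6):
Var(X) = \frac{5}{36}
Var(-3X) = (-3)² × Var(X) = 9 × \frac{5}{36} = \frac{5}{4}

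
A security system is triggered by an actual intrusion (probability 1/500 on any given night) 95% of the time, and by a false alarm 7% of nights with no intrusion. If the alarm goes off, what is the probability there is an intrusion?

Let D = the rare event, + = positive/flagged.
P(D) = 1/500
P(+|D) = 95/100 = 19/20
P(+|D') = 7/100
P(+) = P(+|D)P(D) + P(+|D')P(D')
     = \frac{19}{20} × \frac{1}{500} + \frac{7}{100} × \frac{499}{500}
     = \frac{897}{12500}
P(D|+) = P(+|D)P(D)/P(+) = \frac{95}{3588}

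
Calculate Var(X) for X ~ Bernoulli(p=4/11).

For X ~ Bernoulli(p=4/11):
Var(X) = \frac{28}{121}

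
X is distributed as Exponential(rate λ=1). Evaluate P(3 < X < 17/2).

P(3 < X < 17/2) = ∫_{3}^{17/2} f(x) dx
where f(x) = e^{- x}
= - \frac{1}{e^{\frac{17}{2}}} + e^{-3}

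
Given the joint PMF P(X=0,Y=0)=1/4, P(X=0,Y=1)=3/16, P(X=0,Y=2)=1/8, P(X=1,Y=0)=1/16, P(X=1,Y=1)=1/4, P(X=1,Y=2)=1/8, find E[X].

First find marginal of X:
P(X=0) = 9/16
P(X=1) = 7/16
E[X] = 0 × 9/16 + 1 × 7/16 = 7/16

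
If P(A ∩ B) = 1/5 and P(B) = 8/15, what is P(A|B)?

P(A|B) = P(A ∩ B) / P(B)
= (1/5) / (8/15)
= 3/8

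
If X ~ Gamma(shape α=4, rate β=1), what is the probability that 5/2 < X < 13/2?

P(5/2 < X < 13/2) = ∫_{5/2}^{13/2} f(x) dx
where f(x) = \frac{x^{3} e^{- x}}{6}
= \frac{-3571 + 443 e^{4}}{48 e^{\frac{13}{2}}}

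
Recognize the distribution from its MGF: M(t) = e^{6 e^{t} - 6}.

The MGF M(t) = e^{6 e^{t} - 6} is the standard form for the Poisson distribution.
Comparing with the known MGF formula identifies: Poisson(λ=6)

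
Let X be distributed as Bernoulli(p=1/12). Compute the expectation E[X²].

Using the identity E[X²] = Var(X) + (E[X])²:
E[X] = \frac{1}{12}
Var(X) = \frac{11}{144}
E[X²] = \frac{11}{144} + (\frac{1}{12})²
= \frac{1}{12}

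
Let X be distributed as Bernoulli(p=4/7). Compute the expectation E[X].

For X ~ Bernoulli(p=4/7), the expected value is:
E[X] = \frac{4}{7}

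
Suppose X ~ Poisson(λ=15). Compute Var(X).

For X ~ Poisson(λ=15):
Var(X) = 15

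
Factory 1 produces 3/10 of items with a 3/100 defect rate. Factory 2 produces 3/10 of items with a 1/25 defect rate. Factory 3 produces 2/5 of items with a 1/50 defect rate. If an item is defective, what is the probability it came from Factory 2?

Using Bayes' theorem:
P(F1) = 3/10, P(D|F1) = 3/100
P(F2) = 3/10, P(D|F2) = 1/25
P(F3) = 2/5, P(D|F3) = 1/50
P(D) = P(D|F1)P(F1) + P(D|F2)P(F2) + P(D|F3)P(F3)
     = \frac{29}{1000}
P(F2|D) = P(D|F2)P(F2) / P(D)
= \frac{12}{29}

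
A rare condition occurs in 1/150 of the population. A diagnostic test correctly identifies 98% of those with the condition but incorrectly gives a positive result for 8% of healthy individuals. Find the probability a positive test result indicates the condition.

Let D = the rare event, + = positive/flagged.
P(D) = 1/150
P(+|D) = 98/100 = 49/50
P(+|D') = 8/100 = 2/25
P(+) = P(+|D)P(D) + P(+|D')P(D')
     = \frac{49}{50} × \frac{1}{150} + \frac{2}{25} × \frac{149}{150}
     = \frac{43}{500}
P(D|+) = P(+|D)P(D)/P(+) = \frac{49}{645}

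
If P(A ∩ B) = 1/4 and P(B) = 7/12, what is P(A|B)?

P(A|B) = P(A ∩ B) / P(B)
= (1/4) / (7/12)
= 3/7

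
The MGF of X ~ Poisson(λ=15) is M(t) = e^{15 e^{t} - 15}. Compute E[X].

To find E[X], compute M^(1)(0):
M^(1)(t) = 15 e^{t} e^{15 e^{t} - 15}
M^(1)(0) = 15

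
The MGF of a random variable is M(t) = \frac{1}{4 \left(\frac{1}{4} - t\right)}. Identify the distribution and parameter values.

The MGF M(t) = \frac{1}{4 \left(\frac{1}{4} - t\right)} is the standard form for the Exponential distribution.
Comparing with the known MGF formula identifies: Exponential(rate λ=1/4)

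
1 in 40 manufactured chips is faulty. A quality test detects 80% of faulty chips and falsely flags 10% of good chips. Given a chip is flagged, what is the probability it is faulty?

Let D = the rare event, + = positive/flagged.
P(D) = 1/40
P(+|D) = 80/100 = 4/5
P(+|D') = 10/100 = 1/10
P(+) = P(+|D)P(D) + P(+|D')P(D')
     = \frac{4}{5} × \frac{1}{40} + \frac{1}{10} × \frac{39}{40}
     = \frac{47}{400}
P(D|+) = P(+|D)P(D)/P(+) = \frac{8}{47}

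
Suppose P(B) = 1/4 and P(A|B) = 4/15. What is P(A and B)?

By definition, P(A|B) = P(A ∩ B) / P(B)
So P(A ∩ B) = P(A|B) × P(B)
= 4/15 × 1/4
= 1/15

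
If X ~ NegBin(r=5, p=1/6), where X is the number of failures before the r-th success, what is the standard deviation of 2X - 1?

For X ~ NegBin(r=5, p=1/6), where X is the number of failures before the r-th success:
Var(X) = 150
SD(X) = √(Var(X)) = √(150) = 5 \sqrt{6}
SD(2X - 1) = |2| × SD(X) = 2 × 5 \sqrt{6} = 10 \sqrt{6}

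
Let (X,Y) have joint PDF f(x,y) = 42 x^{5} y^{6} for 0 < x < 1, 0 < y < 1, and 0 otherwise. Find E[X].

E[X] = ∫_0^1 ∫_0^1 x × f(x,y) dy dx
= ∫_0^1 ∫_0^1 x × (42 x^{5} y^{6}) dy dx
= \frac{6}{7}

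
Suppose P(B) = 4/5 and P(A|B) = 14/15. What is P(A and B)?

By definition, P(A|B) = P(A ∩ B) / P(B)
So P(A ∩ B) = P(A|B) × P(B)
= 14/15 × 4/5
= 56/75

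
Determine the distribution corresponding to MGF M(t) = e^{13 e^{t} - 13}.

The MGF M(t) = e^{13 e^{t} - 13} is the standard form for the Poisson distribution.
Comparing with the known MGF formula identifies: Poisson(λ=13)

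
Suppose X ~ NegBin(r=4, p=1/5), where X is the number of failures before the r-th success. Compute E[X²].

Using the identity E[X²] = Var(X) + (E[X])²:
E[X] = 16
Var(X) = 80
E[X²] = 80 + (16)²
= 336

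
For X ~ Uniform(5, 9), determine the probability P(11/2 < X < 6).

P(11/2 < X < 6) = ∫_{11/2}^{6} f(x) dx
where f(x) = \frac{1}{4}
= \frac{1}{8}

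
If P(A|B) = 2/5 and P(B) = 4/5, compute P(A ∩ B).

By definition, P(A|B) = P(A ∩ B) / P(B)
So P(A ∩ B) = P(A|B) × P(B)
= 2/5 × 4/5
= 8/25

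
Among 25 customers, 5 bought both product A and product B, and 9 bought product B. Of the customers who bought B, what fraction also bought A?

P(A ∩ B) = 5/25 = 1/5
P(B) = 9/25
P(A|B) = P(A ∩ B) / P(B) = (1/5) / (9/25) = 5/9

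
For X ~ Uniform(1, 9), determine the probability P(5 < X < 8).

P(5 < X < 8) = ∫_{5}^{8} f(x) dx
where f(x) = \frac{1}{8}
= \frac{3}{8}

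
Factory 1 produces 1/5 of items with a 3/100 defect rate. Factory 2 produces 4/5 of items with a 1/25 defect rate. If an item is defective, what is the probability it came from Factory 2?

Using Bayes' theorem:
P(F1) = 1/5, P(D|F1) = 3/100
P(F2) = 4/5, P(D|F2) = 1/25
P(D) = P(D|F1)P(F1) + P(D|F2)P(F2)
     = \frac{19}{500}
P(F2|D) = P(D|F2)P(F2) / P(D)
= \frac{16}{19}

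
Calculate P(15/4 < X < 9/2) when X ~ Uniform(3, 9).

P(15/4 < X < 9/2) = ∫_{15/4}^{9/2} f(x) dx
where f(x) = \frac{1}{6}
= \frac{1}{8}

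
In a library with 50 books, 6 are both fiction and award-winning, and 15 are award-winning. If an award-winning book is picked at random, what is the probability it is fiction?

P(A ∩ B) = 6/50 = 3/25
P(B) = 15/50 = 3/10
P(A|B) = P(A ∩ B) / P(B) = (3/25) / (3/10) = 2/5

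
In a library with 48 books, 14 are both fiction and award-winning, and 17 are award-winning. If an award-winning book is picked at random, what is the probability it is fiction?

P(A ∩ B) = 14/48 = 7/24
P(B) = 17/48
P(A|B) = P(A ∩ B) / P(B) = (7/24) / (17/48) = 14/17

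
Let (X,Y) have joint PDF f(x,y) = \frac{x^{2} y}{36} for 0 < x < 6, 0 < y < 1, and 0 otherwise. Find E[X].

f_X(x) = ∫_0^1 \frac{x^{2} y}{36} dy = \frac{x^{2}}{72}
E[X] = ∫_0^6 x × (\frac{x^{2}}{72}) dx = \frac{9}{2}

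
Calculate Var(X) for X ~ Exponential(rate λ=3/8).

For X ~ Exponential(rate λ=3/8):
Var(X) = \frac{64}{9}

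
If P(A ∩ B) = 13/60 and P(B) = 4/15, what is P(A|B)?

P(A|B) = P(A ∩ B) / P(B)
= (13/60) / (4/15)
= 13/16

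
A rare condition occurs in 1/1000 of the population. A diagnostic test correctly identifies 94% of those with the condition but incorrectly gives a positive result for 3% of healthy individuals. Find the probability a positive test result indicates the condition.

Let D = the rare event, + = positive/flagged.
P(D) = 1/1000
P(+|D) = 94/100 = 47/50
P(+|D') = 3/100
P(+) = P(+|D)P(D) + P(+|D')P(D')
     = \frac{47}{50} × \frac{1}{1000} + \frac{3}{100} × \frac{999}{1000}
     = \frac{3091}{100000}
P(D|+) = P(+|D)P(D)/P(+) = \frac{94}{3091}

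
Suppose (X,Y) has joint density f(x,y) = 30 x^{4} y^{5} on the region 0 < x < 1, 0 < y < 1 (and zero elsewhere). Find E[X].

E[X] = ∫_0^1 ∫_0^1 x × f(x,y) dy dx
= ∫_0^1 ∫_0^1 x × (30 x^{4} y^{5}) dy dx
= \frac{5}{6}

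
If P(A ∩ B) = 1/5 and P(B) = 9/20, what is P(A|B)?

P(A|B) = P(A ∩ B) / P(B)
= (1/5) / (9/20)
= 4/9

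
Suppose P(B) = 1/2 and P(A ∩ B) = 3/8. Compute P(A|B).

P(A|B) = P(A ∩ B) / P(B)
= (3/8) / (1/2)
= 3/4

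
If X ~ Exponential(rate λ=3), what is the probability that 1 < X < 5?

P(1 < X < 5) = ∫_{1}^{5} f(x) dx
where f(x) = 3 e^{- 3 x}
= - \frac{1 - e^{12}}{e^{15}}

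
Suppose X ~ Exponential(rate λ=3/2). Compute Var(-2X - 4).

For X ~ Exponential(rate λ=3/2):
Var(X) = \frac{4}{9}
Var(-2X - 4) = (-2)² × Var(X) = 4 × \frac{4}{9} = \frac{16}{9}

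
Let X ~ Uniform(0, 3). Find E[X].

For X ~ Uniform(0, 3), the expected value is:
E[X] = \frac{3}{2}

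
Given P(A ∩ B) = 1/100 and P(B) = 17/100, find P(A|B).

P(A|B) = P(A ∩ B) / P(B)
= (1/100) / (17/100)
= 1/17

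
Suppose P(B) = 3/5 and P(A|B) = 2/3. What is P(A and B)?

By definition, P(A|B) = P(A ∩ B) / P(B)
So P(A ∩ B) = P(A|B) × P(B)
= 2/3 × 3/5
= 2/5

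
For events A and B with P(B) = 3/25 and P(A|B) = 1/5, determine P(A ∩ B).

By definition, P(A|B) = P(A ∩ B) / P(B)
So P(A ∩ B) = P(A|B) × P(B)
= 1/5 × 3/25
= 3/125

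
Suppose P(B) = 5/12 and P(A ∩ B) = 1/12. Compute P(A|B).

P(A|B) = P(A ∩ B) / P(B)
= (1/12) / (5/12)
= 1/5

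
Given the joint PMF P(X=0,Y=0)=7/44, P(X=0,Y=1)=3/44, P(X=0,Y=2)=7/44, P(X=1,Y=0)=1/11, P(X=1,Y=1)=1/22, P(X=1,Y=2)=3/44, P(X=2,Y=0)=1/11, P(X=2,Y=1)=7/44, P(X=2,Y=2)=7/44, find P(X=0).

P(X=0) = P(X=0,Y=0) + P(X=0,Y=1) + P(X=0,Y=2)
= 7/44 + 3/44 + 7/44
= 17/44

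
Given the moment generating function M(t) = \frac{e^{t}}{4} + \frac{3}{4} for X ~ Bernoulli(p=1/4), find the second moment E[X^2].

To find E[X^2], compute M^(2)(0):
M^(1)(t) = \frac{e^{t}}{4}
M^(2)(t) = \frac{e^{t}}{4}
M^(2)(0) = \frac{1}{4}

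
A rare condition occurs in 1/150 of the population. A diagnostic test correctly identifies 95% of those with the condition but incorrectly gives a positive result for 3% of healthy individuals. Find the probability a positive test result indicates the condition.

Let D = the rare event, + = positive/flagged.
P(D) = 1/150
P(+|D) = 95/100 = 19/20
P(+|D') = 3/100
P(+) = P(+|D)P(D) + P(+|D')P(D')
     = \frac{19}{20} × \frac{1}{150} + \frac{3}{100} × \frac{149}{150}
     = \frac{271}{7500}
P(D|+) = P(+|D)P(D)/P(+) = \frac{95}{542}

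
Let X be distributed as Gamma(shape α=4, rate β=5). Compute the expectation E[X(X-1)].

E[X(X-1)] = E[X² - X] = E[X²] - E[X]
E[X] = \frac{4}{5}
E[X²] = Var(X) + (E[X])² = \frac{4}{25} + (\frac{4}{5})² = \frac{4}{5}
E[X(X-1)] = \frac{4}{5} - \frac{4}{5} = 0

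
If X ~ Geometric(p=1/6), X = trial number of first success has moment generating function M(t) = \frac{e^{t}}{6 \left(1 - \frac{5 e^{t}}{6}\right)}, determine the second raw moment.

To find E[X^2], compute M^(2)(0):
M^(1)(t) = \frac{e^{t}}{6 \left(1 - \frac{5 e^{t}}{6}\right)} + \frac{5 e^{2 t}}{36 \left(1 - \frac{5 e^{t}}{6}\right)^{2}}
M^(2)(t) = \frac{e^{t}}{6 \left(1 - \frac{5 e^{t}}{6}\right)} + \frac{5 e^{2 t}}{12 \left(1 - \frac{5 e^{t}}{6}\right)^{2}} + \frac{25 e^{3 t}}{108 \left(1 - \frac{5 e^{t}}{6}\right)^{3}}
M^(2)(0) = 66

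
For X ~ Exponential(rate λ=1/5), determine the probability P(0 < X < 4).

P(0 < X < 4) = ∫_{0}^{4} f(x) dx
where f(x) = \frac{e^{- \frac{x}{5}}}{5}
= 1 - e^{- \frac{4}{5}}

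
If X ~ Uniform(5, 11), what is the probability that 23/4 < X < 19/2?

P(23/4 < X < 19/2) = ∫_{23/4}^{19/2} f(x) dx
where f(x) = \frac{1}{6}
= \frac{5}{8}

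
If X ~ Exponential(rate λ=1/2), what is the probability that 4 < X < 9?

P(4 < X < 9) = ∫_{4}^{9} f(x) dx
where f(x) = \frac{e^{- \frac{x}{2}}}{2}
= - \frac{1}{e^{\frac{9}{2}}} + e^{-2}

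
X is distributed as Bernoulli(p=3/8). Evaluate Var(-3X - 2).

For X ~ Bernoulli(p=3/8):
Var(X) = \frac{15}{64}
Var(-3X - 2) = (-3)² × Var(X) = 9 × \frac{15}{64} = \frac{135}{64}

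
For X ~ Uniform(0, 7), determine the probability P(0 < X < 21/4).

P(0 < X < 21/4) = ∫_{0}^{21/4} f(x) dx
where f(x) = \frac{1}{7}
= \frac{3}{4}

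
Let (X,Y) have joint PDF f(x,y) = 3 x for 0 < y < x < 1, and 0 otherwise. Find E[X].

f_X(x) = ∫_0^x 3 x dy = 3 x^{2}
E[X] = ∫_0^1 x × (3 x^{2}) dx = \frac{3}{4}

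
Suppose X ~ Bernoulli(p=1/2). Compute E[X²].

Using the identity E[X²] = Var(X) + (E[X])²:
E[X] = \frac{1}{2}
Var(X) = \frac{1}{4}
E[X²] = \frac{1}{4} + (\frac{1}{2})²
= \frac{1}{2}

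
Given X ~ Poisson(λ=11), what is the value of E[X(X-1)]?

E[X(X-1)] = E[X² - X] = E[X²] - E[X]
E[X] = 11
E[X²] = Var(X) + (E[X])² = 11 + (11)² = 132
E[X(X-1)] = 132 - 11 = 121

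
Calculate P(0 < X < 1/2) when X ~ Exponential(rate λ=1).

P(0 < X < 1/2) = ∫_{0}^{1/2} f(x) dx
where f(x) = e^{- x}
= 1 - e^{- \frac{1}{2}}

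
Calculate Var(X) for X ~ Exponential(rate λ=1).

For X ~ Exponential(rate λ=1):
Var(X) = 1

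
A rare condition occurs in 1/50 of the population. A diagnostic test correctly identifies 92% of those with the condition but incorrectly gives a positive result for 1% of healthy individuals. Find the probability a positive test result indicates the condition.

Let D = the rare event, + = positive/flagged.
P(D) = 1/50
P(+|D) = 92/100 = 23/25
P(+|D') = 1/100
P(+) = P(+|D)P(D) + P(+|D')P(D')
     = \frac{23}{25} × \frac{1}{50} + \frac{1}{100} × \frac{49}{50}
     = \frac{141}{5000}
P(D|+) = P(+|D)P(D)/P(+) = \frac{92}{141}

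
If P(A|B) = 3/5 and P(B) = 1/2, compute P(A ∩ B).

By definition, P(A|B) = P(A ∩ B) / P(B)
So P(A ∩ B) = P(A|B) × P(B)
= 3/5 × 1/2
= 3/10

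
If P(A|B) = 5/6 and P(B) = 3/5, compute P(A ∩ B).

By definition, P(A|B) = P(A ∩ B) / P(B)
So P(A ∩ B) = P(A|B) × P(B)
= 5/6 × 3/5
= 1/2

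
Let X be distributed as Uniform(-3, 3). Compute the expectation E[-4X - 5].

For X ~ Uniform(-3, 3):
E[X] = 0
E[-4X - 5] = -4 × E[X] - 5 = -5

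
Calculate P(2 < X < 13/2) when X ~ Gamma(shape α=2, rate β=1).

P(2 < X < 13/2) = ∫_{2}^{13/2} f(x) dx
where f(x) = x e^{- x}
= - \frac{15}{2 e^{\frac{13}{2}}} + \frac{3}{e^{2}}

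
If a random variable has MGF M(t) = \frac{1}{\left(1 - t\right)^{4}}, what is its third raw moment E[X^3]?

To find E[X^3], compute M^(3)(0):
M^(1)(t) = \frac{4}{\left(1 - t\right)^{5}}
M^(2)(t) = \frac{20}{\left(1 - t\right)^{6}}
M^(3)(t) = \frac{120}{\left(1 - t\right)^{7}}
M^(3)(0) = 120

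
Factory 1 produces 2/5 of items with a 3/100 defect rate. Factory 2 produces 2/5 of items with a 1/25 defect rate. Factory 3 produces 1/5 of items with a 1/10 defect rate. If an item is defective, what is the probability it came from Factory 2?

Using Bayes' theorem:
P(F1) = 2/5, P(D|F1) = 3/100
P(F2) = 2/5, P(D|F2) = 1/25
P(F3) = 1/5, P(D|F3) = 1/10
P(D) = P(D|F1)P(F1) + P(D|F2)P(F2) + P(D|F3)P(F3)
     = \frac{6}{125}
P(F2|D) = P(D|F2)P(F2) / P(D)
= \frac{1}{3}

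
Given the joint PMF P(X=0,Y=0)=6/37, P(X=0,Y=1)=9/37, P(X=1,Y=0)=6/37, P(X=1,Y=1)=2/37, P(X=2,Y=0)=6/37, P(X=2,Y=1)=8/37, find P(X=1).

P(X=1) = P(X=1,Y=0) + P(X=1,Y=1)
= 6/37 + 2/37
= 8/37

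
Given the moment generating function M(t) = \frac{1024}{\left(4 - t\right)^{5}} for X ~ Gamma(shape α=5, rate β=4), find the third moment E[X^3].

To find E[X^3], compute M^(3)(0):
M^(1)(t) = \frac{5120}{\left(4 - t\right)^{6}}
M^(2)(t) = \frac{30720}{\left(4 - t\right)^{7}}
M^(3)(t) = \frac{215040}{\left(4 - t\right)^{8}}
M^(3)(0) = \frac{105}{32}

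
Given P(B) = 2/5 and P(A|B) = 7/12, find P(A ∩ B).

By definition, P(A|B) = P(A ∩ B) / P(B)
So P(A ∩ B) = P(A|B) × P(B)
= 7/12 × 2/5
= 7/30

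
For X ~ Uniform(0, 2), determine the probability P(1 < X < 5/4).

P(1 < X < 5/4) = ∫_{1}^{5/4} f(x) dx
where f(x) = \frac{1}{2}
= \frac{1}{8}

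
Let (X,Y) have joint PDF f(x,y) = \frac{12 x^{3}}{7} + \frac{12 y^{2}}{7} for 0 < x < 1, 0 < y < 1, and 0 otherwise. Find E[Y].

E[Y] = ∫_0^1 ∫_0^1 y × f(x,y) dx dy
= \frac{9}{14}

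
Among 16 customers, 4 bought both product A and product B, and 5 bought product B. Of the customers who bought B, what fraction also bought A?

P(A ∩ B) = 4/16 = 1/4
P(B) = 5/16
P(A|B) = P(A ∩ B) / P(B) = (1/4) / (5/16) = 4/5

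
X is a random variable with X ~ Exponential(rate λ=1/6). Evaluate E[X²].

Using the identity E[X²] = Var(X) + (E[X])²:
E[X] = 6
Var(X) = 36
E[X²] = 36 + (6)²
= 72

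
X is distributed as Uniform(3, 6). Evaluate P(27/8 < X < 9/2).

P(27/8 < X < 9/2) = ∫_{27/8}^{9/2} f(x) dx
where f(x) = \frac{1}{3}
= \frac{3}{8}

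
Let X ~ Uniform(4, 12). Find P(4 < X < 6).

P(4 < X < 6) = ∫_{4}^{6} f(x) dx
where f(x) = \frac{1}{8}
= \frac{1}{4}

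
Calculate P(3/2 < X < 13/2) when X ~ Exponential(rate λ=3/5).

P(3/2 < X < 13/2) = ∫_{3/2}^{13/2} f(x) dx
where f(x) = \frac{3 e^{- \frac{3 x}{5}}}{5}
= - \frac{1 - e^{3}}{e^{\frac{39}{10}}}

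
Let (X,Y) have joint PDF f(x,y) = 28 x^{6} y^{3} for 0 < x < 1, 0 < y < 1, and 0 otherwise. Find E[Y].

E[Y] = ∫_0^1 ∫_0^1 y × f(x,y) dx dy
= \frac{4}{5}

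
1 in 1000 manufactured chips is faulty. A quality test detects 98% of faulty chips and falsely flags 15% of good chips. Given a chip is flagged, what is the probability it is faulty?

Let D = the rare event, + = positive/flagged.
P(D) = 1/1000
P(+|D) = 98/100 = 49/50
P(+|D') = 15/100 = 3/20
P(+) = P(+|D)P(D) + P(+|D')P(D')
     = \frac{49}{50} × \frac{1}{1000} + \frac{3}{20} × \frac{999}{1000}
     = \frac{15083}{100000}
P(D|+) = P(+|D)P(D)/P(+) = \frac{98}{15083}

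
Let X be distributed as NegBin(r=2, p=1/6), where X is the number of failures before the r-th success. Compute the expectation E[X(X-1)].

E[X(X-1)] = E[X² - X] = E[X²] - E[X]
E[X] = 10
E[X²] = Var(X) + (E[X])² = 60 + (10)² = 160
E[X(X-1)] = 160 - 10 = 150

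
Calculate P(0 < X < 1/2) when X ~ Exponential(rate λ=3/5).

P(0 < X < 1/2) = ∫_{0}^{1/2} f(x) dx
where f(x) = \frac{3 e^{- \frac{3 x}{5}}}{5}
= 1 - e^{- \frac{3}{10}}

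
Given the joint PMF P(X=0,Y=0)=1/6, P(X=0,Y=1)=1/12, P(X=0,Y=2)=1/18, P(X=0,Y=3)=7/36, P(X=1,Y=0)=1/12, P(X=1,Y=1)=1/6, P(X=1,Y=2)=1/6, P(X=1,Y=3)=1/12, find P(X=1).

P(X=1) = P(X=1,Y=0) + P(X=1,Y=1) + P(X=1,Y=2) + P(X=1,Y=3)
= 1/12 + 1/6 + 1/6 + 1/12
= 1/2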